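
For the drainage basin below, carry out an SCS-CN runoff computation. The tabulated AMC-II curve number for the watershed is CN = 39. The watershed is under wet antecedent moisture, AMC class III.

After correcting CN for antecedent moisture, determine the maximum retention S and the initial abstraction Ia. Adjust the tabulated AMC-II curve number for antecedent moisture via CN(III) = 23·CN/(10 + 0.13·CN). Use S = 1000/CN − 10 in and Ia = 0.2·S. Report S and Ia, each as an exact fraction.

S = 6100/897 in ≈ 6.800 in; Ia = 1220/897 in ≈ 1.360 in

Wet (AMC III): CN(III) = 23·39/(10 + 0.13·39) = 897/(1507/100) = 89700/1507 ≈ 59.522
Retention S: 1000/CN − 10 with CN=59.522 → S = 6100/897 ≈ 6.800 in
Ia = 0.2S: 0.2·6.800 = 1.360 in (exactly 1220/897)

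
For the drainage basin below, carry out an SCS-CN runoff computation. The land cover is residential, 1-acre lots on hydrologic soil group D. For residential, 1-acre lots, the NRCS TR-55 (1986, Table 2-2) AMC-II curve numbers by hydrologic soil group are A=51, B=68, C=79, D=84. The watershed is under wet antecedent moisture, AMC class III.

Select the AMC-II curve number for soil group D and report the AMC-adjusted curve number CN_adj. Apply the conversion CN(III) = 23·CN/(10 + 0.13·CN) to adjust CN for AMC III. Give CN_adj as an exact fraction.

NRCS table: residential, 1-acre lots, soil group D → CN(II) = 84
Wet (AMC III): CN(III) = 23·84/(10 + 0.13·84) = 1932/(523/25) = 48300/523 ≈ 92.352

CN_adj = 48300/523 ≈ 92.352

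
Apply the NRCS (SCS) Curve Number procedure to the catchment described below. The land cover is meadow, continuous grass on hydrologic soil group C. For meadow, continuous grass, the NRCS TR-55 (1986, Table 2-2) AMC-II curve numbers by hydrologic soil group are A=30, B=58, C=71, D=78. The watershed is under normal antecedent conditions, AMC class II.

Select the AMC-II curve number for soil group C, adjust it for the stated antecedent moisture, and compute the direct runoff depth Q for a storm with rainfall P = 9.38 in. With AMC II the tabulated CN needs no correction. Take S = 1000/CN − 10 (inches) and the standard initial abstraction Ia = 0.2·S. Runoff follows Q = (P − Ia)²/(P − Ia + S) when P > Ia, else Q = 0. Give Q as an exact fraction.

NRCS table: meadow, continuous grass, soil group C → CN(II) = 71
CN(II) = 71; AMC II needs no correction.
S = 1000/71 − 10 = 290/71 in ≈ 4.085 in
Ia = 0.2·(290/71) = 58/71 in ≈ 0.817 in
P − Ia = 9.380 − 0.817 = 30399/3550 ≈ 8.563 in (> 0, runoff occurs)
Runoff Q = (P−Ia)²/(P−Ia+S) = (8.563)²/(8.563+4.085) = 924099201/159391450 ≈ 5.798 in

Q = 924099201/159391450 in ≈ 5.798 in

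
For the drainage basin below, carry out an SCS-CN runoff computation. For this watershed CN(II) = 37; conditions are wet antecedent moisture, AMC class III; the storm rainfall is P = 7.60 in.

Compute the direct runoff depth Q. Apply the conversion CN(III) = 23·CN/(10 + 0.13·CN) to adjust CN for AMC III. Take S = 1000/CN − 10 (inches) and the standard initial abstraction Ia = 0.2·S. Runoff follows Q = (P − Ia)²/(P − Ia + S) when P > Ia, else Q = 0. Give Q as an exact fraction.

Q = 338988722/122412095 in ≈ 2.769 in

Adjust CN=37 to AMC III: 23·37/(10 + 0.13·37) → 851 ÷ (1481/100) = 85100/1481 ≈ 57.461
S = 1000/(85100/1481) − 10 = 6300/851 in ≈ 7.403 in
Initial abstraction Ia = S/5 = (6300/851)/5 = 1260/851 ≈ 1.481 in
P − Ia = 7.600 − 1.481 = 26038/4255 ≈ 6.119 in (> 0, runoff occurs)
Q: (26038/4255)² ÷ (57538/4255) = 338988722/122412095 in (≈ 2.769 in)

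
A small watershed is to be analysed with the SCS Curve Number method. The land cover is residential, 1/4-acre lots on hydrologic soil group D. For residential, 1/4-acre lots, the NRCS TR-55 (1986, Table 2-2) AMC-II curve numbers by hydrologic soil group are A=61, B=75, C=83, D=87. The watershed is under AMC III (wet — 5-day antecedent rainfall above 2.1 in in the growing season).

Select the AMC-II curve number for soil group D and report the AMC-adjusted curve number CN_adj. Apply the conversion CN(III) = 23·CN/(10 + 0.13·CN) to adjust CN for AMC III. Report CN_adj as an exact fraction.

CN_adj = 200100/2131 ≈ 93.900

NRCS table: residential, 1/4-acre lots, soil group D → CN(II) = 87
CN(III) from CN(II)=87: (23·87)/(10 + 0.13·87) = 200100/2131 ≈ 93.900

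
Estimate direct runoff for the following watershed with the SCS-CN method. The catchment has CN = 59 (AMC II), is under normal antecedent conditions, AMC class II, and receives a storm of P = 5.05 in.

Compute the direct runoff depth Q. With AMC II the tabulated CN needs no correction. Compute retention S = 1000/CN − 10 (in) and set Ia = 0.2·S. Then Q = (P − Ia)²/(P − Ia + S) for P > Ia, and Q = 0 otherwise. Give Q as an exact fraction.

Average conditions: CN = 59 (no AMC adjustment).
Retention S: 1000/CN − 10 with CN=59.000 → S = 410/59 ≈ 6.949 in
Ia = 0.2·(410/59) = 82/59 in ≈ 1.390 in
Since P=5.050 > Ia=1.390: effective rainfall P−Ia = 4319/1180 in
Runoff Q = (P−Ia)²/(P−Ia+S) = (3.660)²/(3.660+6.949) = 18653761/14772420 ≈ 1.263 in

Q = 18653761/14772420 in ≈ 1.263 in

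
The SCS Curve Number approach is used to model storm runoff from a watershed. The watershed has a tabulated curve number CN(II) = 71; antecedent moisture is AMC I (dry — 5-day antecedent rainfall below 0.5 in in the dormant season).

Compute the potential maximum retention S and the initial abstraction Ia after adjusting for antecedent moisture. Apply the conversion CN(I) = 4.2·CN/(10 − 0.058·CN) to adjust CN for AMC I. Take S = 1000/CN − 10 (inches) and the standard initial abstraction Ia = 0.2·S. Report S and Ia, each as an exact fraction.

Dry (AMC I): CN(I) = 4.2·71/(10 − 0.058·71) = (1491/5)/(2941/500) = 149100/2941 ≈ 50.697
Retention S: 1000/CN − 10 with CN=50.697 → S = 14500/1491 ≈ 9.725 in
Initial abstraction Ia = S/5 = (14500/1491)/5 = 2900/1491 ≈ 1.945 in

S = 14500/1491 in ≈ 9.725 in; Ia = 2900/1491 in ≈ 1.945 in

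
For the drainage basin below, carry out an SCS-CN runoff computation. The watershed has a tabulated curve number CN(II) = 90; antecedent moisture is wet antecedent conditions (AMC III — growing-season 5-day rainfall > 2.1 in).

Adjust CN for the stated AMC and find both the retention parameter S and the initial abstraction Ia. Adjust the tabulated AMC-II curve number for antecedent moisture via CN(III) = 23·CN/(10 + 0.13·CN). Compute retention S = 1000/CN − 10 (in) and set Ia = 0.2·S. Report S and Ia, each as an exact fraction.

CN(III) from CN(II)=90: (23·90)/(10 + 0.13·90) = 20700/217 ≈ 95.392
S = 1000/(20700/217) − 10 = 100/207 in ≈ 0.483 in
Ia = 0.2S: 0.2·0.483 = 0.097 in (exactly 20/207)

S = 100/207 in ≈ 0.483 in; Ia = 20/207 in ≈ 0.097 in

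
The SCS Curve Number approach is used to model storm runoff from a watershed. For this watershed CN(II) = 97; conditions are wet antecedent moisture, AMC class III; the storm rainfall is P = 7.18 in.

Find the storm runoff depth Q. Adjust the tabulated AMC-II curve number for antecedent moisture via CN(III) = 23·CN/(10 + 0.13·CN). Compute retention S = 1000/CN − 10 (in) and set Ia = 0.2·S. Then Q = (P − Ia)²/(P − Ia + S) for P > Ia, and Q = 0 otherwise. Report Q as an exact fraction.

CN(III) from CN(II)=97: (23·97)/(10 + 0.13·97) = 223100/2261 ≈ 98.673
Retention S: 1000/CN − 10 with CN=98.673 → S = 300/2231 ≈ 0.134 in
Ia = 0.2·(300/2231) = 60/2231 in ≈ 0.027 in
Excess rainfall: 7.180 − 0.027 = 7.153 in; P > Ia so Q > 0
Q = (797929/111550)²/((797929/111550) + 300/2231) = (636690689041/12443402500)/(812929/111550) = 636690689041/90682229950 in ≈ 7.021 in

Q = 636690689041/90682229950 in ≈ 7.021 in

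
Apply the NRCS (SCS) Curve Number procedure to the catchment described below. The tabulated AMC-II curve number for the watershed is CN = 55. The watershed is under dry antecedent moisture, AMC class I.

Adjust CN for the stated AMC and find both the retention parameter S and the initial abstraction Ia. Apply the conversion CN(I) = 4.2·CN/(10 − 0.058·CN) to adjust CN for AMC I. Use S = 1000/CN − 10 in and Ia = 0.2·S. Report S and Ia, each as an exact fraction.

Adjust CN=55 to AMC I: 4.2·55/(10 − 0.058·55) → 231 ÷ (681/100) = 7700/227 ≈ 33.921
Max retention: S = 1000/(7700/227) − 10 = 1500/77 in (≈ 19.481 in)
Initial abstraction Ia = S/5 = (1500/77)/5 = 300/77 ≈ 3.896 in

S = 1500/77 in ≈ 19.481 in; Ia = 300/77 in ≈ 3.896 in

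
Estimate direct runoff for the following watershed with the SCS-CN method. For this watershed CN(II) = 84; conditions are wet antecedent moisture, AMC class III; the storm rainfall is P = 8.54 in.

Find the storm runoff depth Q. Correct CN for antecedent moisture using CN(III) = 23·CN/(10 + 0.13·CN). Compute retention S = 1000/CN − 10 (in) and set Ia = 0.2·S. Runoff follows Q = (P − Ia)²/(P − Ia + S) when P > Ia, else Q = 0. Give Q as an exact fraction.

CN(III) from CN(II)=84: (23·84)/(10 + 0.13·84) = 48300/523 ≈ 92.352
Retention S: 1000/CN − 10 with CN=92.352 → S = 400/483 ≈ 0.828 in
Initial abstraction Ia = S/5 = (400/483)/5 = 80/483 ≈ 0.166 in
Excess rainfall: 8.540 − 0.166 = 8.374 in; P > Ia so Q > 0
Runoff Q = (P−Ia)²/(P−Ia+S) = (8.374)²/(8.374+0.828) = 40901422081/5367120150 ≈ 7.621 in

Q = 40901422081/5367120150 in ≈ 7.621 in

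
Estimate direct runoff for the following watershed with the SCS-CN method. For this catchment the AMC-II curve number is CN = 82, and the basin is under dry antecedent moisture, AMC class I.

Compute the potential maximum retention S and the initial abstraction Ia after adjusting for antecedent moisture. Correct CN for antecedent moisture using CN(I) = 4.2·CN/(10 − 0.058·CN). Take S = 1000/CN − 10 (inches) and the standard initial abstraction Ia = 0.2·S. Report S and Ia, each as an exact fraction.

S = 1500/287 in ≈ 5.226 in; Ia = 300/287 in ≈ 1.045 in

Dry (AMC I): CN(I) = 4.2·82/(10 − 0.058·82) = (1722/5)/(1311/250) = 28700/437 ≈ 65.675
Retention S: 1000/CN − 10 with CN=65.675 → S = 1500/287 ≈ 5.226 in
Ia = 0.2·(1500/287) = 300/287 in ≈ 1.045 in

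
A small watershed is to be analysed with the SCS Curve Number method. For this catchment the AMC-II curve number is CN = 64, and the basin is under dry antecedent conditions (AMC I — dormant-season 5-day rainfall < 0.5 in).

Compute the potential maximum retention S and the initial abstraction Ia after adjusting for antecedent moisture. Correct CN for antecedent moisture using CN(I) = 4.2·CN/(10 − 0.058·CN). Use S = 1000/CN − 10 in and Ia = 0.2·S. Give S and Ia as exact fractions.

S = 375/28 in ≈ 13.393 in; Ia = 75/28 in ≈ 2.679 in

Adjust CN=64 to AMC I: 4.2·64/(10 − 0.058·64) → (1344/5) ÷ (786/125) = 5600/131 ≈ 42.748
S = 1000/(5600/131) − 10 = 375/28 in ≈ 13.393 in
Ia = 0.2·(375/28) = 75/28 in ≈ 2.679 in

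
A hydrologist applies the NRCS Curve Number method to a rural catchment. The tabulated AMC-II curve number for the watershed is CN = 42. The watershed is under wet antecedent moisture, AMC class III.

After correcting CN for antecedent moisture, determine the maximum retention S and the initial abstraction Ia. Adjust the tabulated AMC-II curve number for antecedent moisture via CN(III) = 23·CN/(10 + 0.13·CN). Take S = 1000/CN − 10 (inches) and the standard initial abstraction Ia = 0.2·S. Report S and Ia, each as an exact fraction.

Wet (AMC III): CN(III) = 23·42/(10 + 0.13·42) = 966/(773/50) = 48300/773 ≈ 62.484
Retention S: 1000/CN − 10 with CN=62.484 → S = 2900/483 ≈ 6.004 in
Ia = 0.2·(2900/483) = 580/483 in ≈ 1.201 in

S = 2900/483 in ≈ 6.004 in; Ia = 580/483 in ≈ 1.201 in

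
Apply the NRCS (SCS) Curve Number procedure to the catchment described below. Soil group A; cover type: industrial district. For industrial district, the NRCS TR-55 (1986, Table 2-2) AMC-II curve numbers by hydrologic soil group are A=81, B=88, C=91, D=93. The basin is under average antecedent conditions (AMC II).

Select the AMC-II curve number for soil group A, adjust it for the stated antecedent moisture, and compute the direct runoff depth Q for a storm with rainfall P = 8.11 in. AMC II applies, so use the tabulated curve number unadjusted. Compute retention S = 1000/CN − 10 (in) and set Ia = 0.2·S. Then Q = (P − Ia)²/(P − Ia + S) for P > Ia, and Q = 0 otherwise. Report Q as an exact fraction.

NRCS table: industrial district, soil group A → CN(II) = 81
CN(II) = 81; AMC II needs no correction.
S = 1000/81 − 10 = 190/81 in ≈ 2.346 in
Ia = 0.2·(190/81) = 38/81 in ≈ 0.469 in
Since P=8.110 > Ia=0.469: effective rainfall P−Ia = 61891/8100 in
Runoff Q = (P−Ia)²/(P−Ia+S) = (7.641)²/(7.641+2.346) = 3830495881/655217100 ≈ 5.846 in

Q = 3830495881/655217100 in ≈ 5.846 in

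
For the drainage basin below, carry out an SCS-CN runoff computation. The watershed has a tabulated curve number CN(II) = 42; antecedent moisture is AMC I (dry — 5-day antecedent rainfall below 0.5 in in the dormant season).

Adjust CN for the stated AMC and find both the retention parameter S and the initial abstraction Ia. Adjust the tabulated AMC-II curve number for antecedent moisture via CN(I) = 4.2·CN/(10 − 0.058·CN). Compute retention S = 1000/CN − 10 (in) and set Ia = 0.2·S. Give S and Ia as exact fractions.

CN(I) from CN(II)=42: (4.2·42)/(10 − 0.058·42) = 44100/1891 ≈ 23.321
Max retention: S = 1000/(44100/1891) − 10 = 14500/441 in (≈ 32.880 in)
Ia = 0.2·(14500/441) = 2900/441 in ≈ 6.576 in

S = 14500/441 in ≈ 32.880 in; Ia = 2900/441 in ≈ 6.576 in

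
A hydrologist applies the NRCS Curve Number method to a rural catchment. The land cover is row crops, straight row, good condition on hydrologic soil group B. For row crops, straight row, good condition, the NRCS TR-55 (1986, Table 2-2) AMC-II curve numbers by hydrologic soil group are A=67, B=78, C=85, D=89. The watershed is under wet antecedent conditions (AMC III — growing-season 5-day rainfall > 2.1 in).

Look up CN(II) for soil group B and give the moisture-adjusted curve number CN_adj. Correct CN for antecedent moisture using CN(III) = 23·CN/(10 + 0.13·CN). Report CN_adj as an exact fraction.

CN_adj = 89700/1007 ≈ 89.076

NRCS table: row crops, straight row, good condition, soil group B → CN(II) = 78
CN(III) from CN(II)=78: (23·78)/(10 + 0.13·78) = 89700/1007 ≈ 89.076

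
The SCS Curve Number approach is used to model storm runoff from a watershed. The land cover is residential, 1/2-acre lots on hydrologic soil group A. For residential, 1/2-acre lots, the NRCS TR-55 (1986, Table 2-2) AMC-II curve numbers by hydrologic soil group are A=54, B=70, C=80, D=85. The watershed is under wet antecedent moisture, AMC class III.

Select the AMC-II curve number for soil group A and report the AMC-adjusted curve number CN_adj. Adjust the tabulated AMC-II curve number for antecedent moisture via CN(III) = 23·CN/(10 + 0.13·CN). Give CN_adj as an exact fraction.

NRCS table: residential, 1/2-acre lots, soil group A → CN(II) = 54
Wet (AMC III): CN(III) = 23·54/(10 + 0.13·54) = 1242/(851/50) = 2700/37 ≈ 72.973

CN_adj = 2700/37 ≈ 72.973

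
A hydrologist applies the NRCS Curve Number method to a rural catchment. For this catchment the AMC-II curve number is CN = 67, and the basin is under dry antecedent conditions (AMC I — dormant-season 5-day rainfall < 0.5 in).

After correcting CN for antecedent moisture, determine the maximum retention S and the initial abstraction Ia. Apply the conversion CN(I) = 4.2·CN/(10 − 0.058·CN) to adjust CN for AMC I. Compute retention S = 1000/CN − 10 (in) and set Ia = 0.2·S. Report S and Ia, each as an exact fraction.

CN(I) from CN(II)=67: (4.2·67)/(10 − 0.058·67) = 46900/1019 ≈ 46.026
Max retention: S = 1000/(46900/1019) − 10 = 5500/469 in (≈ 11.727 in)
Ia = 0.2·(5500/469) = 1100/469 in ≈ 2.345 in

S = 5500/469 in ≈ 11.727 in; Ia = 1100/469 in ≈ 2.345 in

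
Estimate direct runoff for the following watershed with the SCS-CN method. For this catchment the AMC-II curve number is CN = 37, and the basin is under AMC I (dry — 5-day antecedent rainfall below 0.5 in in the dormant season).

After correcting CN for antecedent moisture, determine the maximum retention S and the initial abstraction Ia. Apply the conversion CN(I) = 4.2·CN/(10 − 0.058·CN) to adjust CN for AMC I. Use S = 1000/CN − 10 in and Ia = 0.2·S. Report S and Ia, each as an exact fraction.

Adjust CN=37 to AMC I: 4.2·37/(10 − 0.058·37) → (777/5) ÷ (3927/500) = 3700/187 ≈ 19.786
Retention S: 1000/CN − 10 with CN=19.786 → S = 1500/37 ≈ 40.541 in
Ia = 0.2·(1500/37) = 300/37 in ≈ 8.108 in

S = 1500/37 in ≈ 40.541 in; Ia = 300/37 in ≈ 8.108 in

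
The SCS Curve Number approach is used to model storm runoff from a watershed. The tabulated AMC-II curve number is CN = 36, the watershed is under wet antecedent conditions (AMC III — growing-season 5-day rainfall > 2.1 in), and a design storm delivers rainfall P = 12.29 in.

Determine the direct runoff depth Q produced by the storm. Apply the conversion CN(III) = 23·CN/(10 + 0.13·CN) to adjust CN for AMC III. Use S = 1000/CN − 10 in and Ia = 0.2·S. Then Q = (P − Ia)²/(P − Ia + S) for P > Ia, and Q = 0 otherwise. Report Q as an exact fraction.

Q = 49463094409/7915742100 in ≈ 6.249 in

CN(III) from CN(II)=36: (23·36)/(10 + 0.13·36) = 20700/367 ≈ 56.403
Max retention: S = 1000/(20700/367) − 10 = 1600/207 in (≈ 7.729 in)
Ia = 0.2S: 0.2·7.729 = 1.546 in (exactly 320/207)
Since P=12.290 > Ia=1.546: effective rainfall P−Ia = 222403/20700 in
Q: (222403/20700)² ÷ (382403/20700) = 49463094409/7915742100 in (≈ 6.249 in)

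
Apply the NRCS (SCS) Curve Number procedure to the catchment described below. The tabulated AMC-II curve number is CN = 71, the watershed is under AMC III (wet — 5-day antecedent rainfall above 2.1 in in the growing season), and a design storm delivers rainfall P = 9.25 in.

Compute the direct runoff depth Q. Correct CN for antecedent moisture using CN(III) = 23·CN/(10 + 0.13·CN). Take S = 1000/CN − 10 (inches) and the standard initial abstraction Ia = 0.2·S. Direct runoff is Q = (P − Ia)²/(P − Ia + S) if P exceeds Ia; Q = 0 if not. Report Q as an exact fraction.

Q = 3375726201/455286932 in ≈ 7.415 in

CN(III) from CN(II)=71: (23·71)/(10 + 0.13·71) = 163300/1923 ≈ 84.919
S = 1000/(163300/1923) − 10 = 2900/1633 in ≈ 1.776 in
Ia = 0.2S: 0.2·1.776 = 0.355 in (exactly 580/1633)
Since P=9.250 > Ia=0.355: effective rainfall P−Ia = 58101/6532 in
Runoff Q = (P−Ia)²/(P−Ia+S) = (8.895)²/(8.895+1.776) = 3375726201/455286932 ≈ 7.415 in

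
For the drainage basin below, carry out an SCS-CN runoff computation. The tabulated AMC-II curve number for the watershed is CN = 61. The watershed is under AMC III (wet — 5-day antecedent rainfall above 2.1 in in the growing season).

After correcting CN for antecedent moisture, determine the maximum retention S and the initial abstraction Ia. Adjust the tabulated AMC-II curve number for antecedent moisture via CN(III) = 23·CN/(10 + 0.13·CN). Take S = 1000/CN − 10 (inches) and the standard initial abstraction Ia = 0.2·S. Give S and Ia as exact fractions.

Wet (AMC III): CN(III) = 23·61/(10 + 0.13·61) = 1403/(1793/100) = 140300/1793 ≈ 78.249
Max retention: S = 1000/(140300/1793) − 10 = 3900/1403 in (≈ 2.780 in)
Ia = 0.2·(3900/1403) = 780/1403 in ≈ 0.556 in

S = 3900/1403 in ≈ 2.780 in; Ia = 780/1403 in ≈ 0.556 in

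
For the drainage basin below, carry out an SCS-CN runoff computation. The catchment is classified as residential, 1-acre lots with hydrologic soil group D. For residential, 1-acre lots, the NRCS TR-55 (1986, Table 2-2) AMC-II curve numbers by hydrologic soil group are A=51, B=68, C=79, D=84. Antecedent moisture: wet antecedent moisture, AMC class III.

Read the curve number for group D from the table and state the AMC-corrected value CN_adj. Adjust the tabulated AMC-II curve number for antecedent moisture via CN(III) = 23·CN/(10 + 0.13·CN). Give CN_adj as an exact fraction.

NRCS table: residential, 1-acre lots, soil group D → CN(II) = 84
Wet (AMC III): CN(III) = 23·84/(10 + 0.13·84) = 1932/(523/25) = 48300/523 ≈ 92.352

CN_adj = 48300/523 ≈ 92.352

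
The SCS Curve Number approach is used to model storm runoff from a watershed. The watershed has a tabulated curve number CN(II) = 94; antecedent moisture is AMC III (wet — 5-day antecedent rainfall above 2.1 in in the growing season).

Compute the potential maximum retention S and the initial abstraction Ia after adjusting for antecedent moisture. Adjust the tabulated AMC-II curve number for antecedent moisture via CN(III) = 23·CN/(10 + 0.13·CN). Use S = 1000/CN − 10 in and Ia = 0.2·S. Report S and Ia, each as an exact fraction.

S = 300/1081 in ≈ 0.278 in; Ia = 60/1081 in ≈ 0.056 in

CN(III) from CN(II)=94: (23·94)/(10 + 0.13·94) = 108100/1111 ≈ 97.300
S = 1000/(108100/1111) − 10 = 300/1081 in ≈ 0.278 in
Ia = 0.2·(300/1081) = 60/1081 in ≈ 0.056 in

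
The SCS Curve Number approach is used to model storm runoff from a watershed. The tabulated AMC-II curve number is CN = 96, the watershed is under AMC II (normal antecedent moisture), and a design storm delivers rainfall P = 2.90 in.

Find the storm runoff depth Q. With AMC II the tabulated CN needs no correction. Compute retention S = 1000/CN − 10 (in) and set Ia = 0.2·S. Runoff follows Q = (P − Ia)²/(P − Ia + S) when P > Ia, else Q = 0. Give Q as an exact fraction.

Q = 28561/11640 in ≈ 2.454 in

Average conditions: CN = 96 (no AMC adjustment).
Max retention: S = 1000/96 − 10 = 5/12 in (≈ 0.417 in)
Ia = 0.2·(5/12) = 1/12 in ≈ 0.083 in
Excess rainfall: 2.900 − 0.083 = 2.817 in; P > Ia so Q > 0
Q = (169/60)²/((169/60) + 5/12) = (28561/3600)/(97/30) = 28561/11640 in ≈ 2.454 in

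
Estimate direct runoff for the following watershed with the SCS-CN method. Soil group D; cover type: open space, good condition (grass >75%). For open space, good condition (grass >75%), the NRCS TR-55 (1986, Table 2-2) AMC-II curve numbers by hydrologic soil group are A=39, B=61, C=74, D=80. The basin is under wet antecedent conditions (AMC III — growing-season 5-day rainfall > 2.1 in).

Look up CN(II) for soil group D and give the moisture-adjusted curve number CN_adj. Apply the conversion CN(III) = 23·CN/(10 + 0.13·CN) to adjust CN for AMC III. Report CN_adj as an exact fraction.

NRCS table: open space, good condition (grass >75%), soil group D → CN(II) = 80
CN(III) from CN(II)=80: (23·80)/(10 + 0.13·80) = 4600/51 ≈ 90.196

CN_adj = 4600/51 ≈ 90.196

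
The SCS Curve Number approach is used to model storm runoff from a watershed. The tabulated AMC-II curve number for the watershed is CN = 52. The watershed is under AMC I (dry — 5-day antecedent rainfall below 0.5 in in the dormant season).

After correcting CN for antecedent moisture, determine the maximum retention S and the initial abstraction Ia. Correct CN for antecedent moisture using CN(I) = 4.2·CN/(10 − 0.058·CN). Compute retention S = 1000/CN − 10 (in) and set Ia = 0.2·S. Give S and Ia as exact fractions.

CN(I) from CN(II)=52: (4.2·52)/(10 − 0.058·52) = 9100/291 ≈ 31.271
Max retention: S = 1000/(9100/291) − 10 = 2000/91 in (≈ 21.978 in)
Ia = 0.2·(2000/91) = 400/91 in ≈ 4.396 in

S = 2000/91 in ≈ 21.978 in; Ia = 400/91 in ≈ 4.396 in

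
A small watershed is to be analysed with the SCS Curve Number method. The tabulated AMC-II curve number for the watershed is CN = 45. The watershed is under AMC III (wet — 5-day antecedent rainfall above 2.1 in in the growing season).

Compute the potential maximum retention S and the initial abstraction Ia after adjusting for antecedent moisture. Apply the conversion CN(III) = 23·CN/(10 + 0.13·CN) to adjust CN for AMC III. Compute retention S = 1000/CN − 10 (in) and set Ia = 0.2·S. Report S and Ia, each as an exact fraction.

S = 1100/207 in ≈ 5.314 in; Ia = 220/207 in ≈ 1.063 in

Adjust CN=45 to AMC III: 23·45/(10 + 0.13·45) → 1035 ÷ (317/20) = 20700/317 ≈ 65.300
S = 1000/(20700/317) − 10 = 1100/207 in ≈ 5.314 in
Initial abstraction Ia = S/5 = (1100/207)/5 = 220/207 ≈ 1.063 in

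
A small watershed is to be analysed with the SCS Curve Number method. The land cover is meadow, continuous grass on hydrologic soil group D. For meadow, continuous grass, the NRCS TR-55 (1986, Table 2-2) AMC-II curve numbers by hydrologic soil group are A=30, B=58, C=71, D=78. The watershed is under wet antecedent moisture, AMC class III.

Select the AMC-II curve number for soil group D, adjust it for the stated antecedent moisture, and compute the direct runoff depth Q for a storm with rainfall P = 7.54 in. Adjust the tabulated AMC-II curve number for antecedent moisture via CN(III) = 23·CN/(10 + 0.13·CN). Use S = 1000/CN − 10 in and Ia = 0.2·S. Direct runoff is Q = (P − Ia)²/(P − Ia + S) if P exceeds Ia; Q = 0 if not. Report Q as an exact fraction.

NRCS table: meadow, continuous grass, soil group D → CN(II) = 78
CN(III) from CN(II)=78: (23·78)/(10 + 0.13·78) = 89700/1007 ≈ 89.076
Max retention: S = 1000/(89700/1007) − 10 = 1100/897 in (≈ 1.226 in)
Ia = 0.2·(1100/897) = 220/897 in ≈ 0.245 in
Since P=7.540 > Ia=0.245: effective rainfall P−Ia = 327169/44850 in
Q: (327169/44850)² ÷ (382169/44850) = 107039554561/17140279650 in (≈ 6.245 in)

Q = 107039554561/17140279650 in ≈ 6.245 in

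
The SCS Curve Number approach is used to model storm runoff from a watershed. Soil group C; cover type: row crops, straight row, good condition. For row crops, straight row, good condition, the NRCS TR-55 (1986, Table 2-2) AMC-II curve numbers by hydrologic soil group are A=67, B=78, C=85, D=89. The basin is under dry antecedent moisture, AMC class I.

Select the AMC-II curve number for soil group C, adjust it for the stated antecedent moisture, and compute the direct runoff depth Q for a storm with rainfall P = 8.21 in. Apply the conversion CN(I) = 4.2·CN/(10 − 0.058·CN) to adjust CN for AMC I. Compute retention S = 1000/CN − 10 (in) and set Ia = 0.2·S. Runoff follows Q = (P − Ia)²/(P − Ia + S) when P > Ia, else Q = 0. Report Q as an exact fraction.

Q = 7691114601/1638618100 in ≈ 4.694 in

NRCS table: row crops, straight row, good condition, soil group C → CN(II) = 85
Adjust CN=85 to AMC I: 4.2·85/(10 − 0.058·85) → 357 ÷ (507/100) = 11900/169 ≈ 70.414
Retention S: 1000/CN − 10 with CN=70.414 → S = 500/119 ≈ 4.202 in
Ia = 0.2·(500/119) = 100/119 in ≈ 0.840 in
Excess rainfall: 8.210 − 0.840 = 7.370 in; P > Ia so Q > 0
Q: (87699/11900)² ÷ (137699/11900) = 7691114601/1638618100 in (≈ 4.694 in)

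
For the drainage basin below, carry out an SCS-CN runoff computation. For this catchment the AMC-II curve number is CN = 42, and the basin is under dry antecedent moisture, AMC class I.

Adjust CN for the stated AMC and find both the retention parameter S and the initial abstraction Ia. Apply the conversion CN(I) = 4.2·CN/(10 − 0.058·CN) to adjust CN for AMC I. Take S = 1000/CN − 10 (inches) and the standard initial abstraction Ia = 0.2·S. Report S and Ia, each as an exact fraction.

S = 14500/441 in ≈ 32.880 in; Ia = 2900/441 in ≈ 6.576 in

CN(I) from CN(II)=42: (4.2·42)/(10 − 0.058·42) = 44100/1891 ≈ 23.321
S = 1000/(44100/1891) − 10 = 14500/441 in ≈ 32.880 in
Ia = 0.2S: 0.2·32.880 = 6.576 in (exactly 2900/441)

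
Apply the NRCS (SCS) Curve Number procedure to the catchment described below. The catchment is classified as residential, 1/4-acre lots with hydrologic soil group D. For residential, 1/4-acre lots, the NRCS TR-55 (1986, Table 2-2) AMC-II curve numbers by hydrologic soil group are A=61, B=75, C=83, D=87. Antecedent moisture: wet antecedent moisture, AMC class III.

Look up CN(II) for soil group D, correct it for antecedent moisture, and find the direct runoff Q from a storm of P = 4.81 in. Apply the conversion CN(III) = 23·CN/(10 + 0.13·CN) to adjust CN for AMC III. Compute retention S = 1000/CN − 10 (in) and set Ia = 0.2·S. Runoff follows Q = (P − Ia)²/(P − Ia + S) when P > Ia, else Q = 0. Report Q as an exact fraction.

NRCS table: residential, 1/4-acre lots, soil group D → CN(II) = 87
Adjust CN=87 to AMC III: 23·87/(10 + 0.13·87) → 2001 ÷ (2131/100) = 200100/2131 ≈ 93.900
S = 1000/(200100/2131) − 10 = 1300/2001 in ≈ 0.650 in
Ia = 0.2S: 0.2·0.650 = 0.130 in (exactly 260/2001)
Since P=4.810 > Ia=0.130: effective rainfall P−Ia = 936481/200100 in
Runoff Q = (P−Ia)²/(P−Ia+S) = (4.680)²/(4.680+0.650) = 67461281797/16415603700 ≈ 4.110 in

Q = 67461281797/16415603700 in ≈ 4.110 in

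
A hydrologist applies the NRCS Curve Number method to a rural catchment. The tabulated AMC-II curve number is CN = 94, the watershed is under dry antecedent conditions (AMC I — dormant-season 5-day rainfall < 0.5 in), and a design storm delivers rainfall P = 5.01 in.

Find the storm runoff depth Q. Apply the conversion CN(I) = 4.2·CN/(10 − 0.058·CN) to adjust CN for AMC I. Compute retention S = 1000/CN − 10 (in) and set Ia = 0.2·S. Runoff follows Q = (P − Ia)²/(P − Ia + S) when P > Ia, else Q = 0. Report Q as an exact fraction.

Q = 23972019241/6738874100 in ≈ 3.557 in

CN(I) from CN(II)=94: (4.2·94)/(10 − 0.058·94) = 32900/379 ≈ 86.807
Max retention: S = 1000/(32900/379) − 10 = 500/329 in (≈ 1.520 in)
Ia = 0.2·(500/329) = 100/329 in ≈ 0.304 in
P − Ia = 5.010 − 0.304 = 154829/32900 ≈ 4.706 in (> 0, runoff occurs)
Runoff Q = (P−Ia)²/(P−Ia+S) = (4.706)²/(4.706+1.520) = 23972019241/6738874100 ≈ 3.557 in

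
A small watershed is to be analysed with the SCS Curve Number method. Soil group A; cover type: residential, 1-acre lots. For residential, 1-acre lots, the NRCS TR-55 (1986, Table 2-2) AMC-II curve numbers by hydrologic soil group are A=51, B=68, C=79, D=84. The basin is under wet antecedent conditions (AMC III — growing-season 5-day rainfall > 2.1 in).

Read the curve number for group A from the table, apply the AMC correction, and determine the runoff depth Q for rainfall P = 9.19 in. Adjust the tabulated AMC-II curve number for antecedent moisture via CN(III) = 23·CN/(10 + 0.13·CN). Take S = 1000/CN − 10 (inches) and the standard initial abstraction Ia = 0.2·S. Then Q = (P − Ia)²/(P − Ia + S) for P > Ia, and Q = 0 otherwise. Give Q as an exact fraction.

Q = 960374520169/172429475100 in ≈ 5.570 in

NRCS table: residential, 1-acre lots, soil group A → CN(II) = 51
Adjust CN=51 to AMC III: 23·51/(10 + 0.13·51) → 1173 ÷ (1663/100) = 117300/1663 ≈ 70.535
S = 1000/(117300/1663) − 10 = 4900/1173 in ≈ 4.177 in
Ia = 0.2S: 0.2·4.177 = 0.835 in (exactly 980/1173)
Since P=9.190 > Ia=0.835: effective rainfall P−Ia = 979987/117300 in
Q = (979987/117300)²/((979987/117300) + 4900/1173) = (960374520169/13759290000)/(1469987/117300) = 960374520169/172429475100 in ≈ 5.570 in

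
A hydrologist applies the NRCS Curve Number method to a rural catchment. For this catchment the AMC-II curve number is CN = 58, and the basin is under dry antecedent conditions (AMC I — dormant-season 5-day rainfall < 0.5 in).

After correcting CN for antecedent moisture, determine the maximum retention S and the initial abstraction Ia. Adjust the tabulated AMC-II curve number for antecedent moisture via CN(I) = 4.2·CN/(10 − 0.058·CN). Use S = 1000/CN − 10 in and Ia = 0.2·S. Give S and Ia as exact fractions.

Dry (AMC I): CN(I) = 4.2·58/(10 − 0.058·58) = (1218/5)/(1659/250) = 2900/79 ≈ 36.709
Max retention: S = 1000/(2900/79) − 10 = 500/29 in (≈ 17.241 in)
Initial abstraction Ia = S/5 = (500/29)/5 = 100/29 ≈ 3.448 in

S = 500/29 in ≈ 17.241 in; Ia = 100/29 in ≈ 3.448 in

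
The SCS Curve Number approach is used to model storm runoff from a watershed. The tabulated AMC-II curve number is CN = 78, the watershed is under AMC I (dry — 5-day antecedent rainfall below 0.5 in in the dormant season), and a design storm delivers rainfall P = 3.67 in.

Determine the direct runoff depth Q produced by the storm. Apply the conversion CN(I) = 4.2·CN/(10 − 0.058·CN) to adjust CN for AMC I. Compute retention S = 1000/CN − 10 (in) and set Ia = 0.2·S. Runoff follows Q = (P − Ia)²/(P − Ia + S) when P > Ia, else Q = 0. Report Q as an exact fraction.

CN(I) from CN(II)=78: (4.2·78)/(10 − 0.058·78) = 81900/1369 ≈ 59.825
Max retention: S = 1000/(81900/1369) − 10 = 5500/819 in (≈ 6.716 in)
Ia = 0.2·(5500/819) = 1100/819 in ≈ 1.343 in
Since P=3.670 > Ia=1.343: effective rainfall P−Ia = 190573/81900 in
Q: (190573/81900)² ÷ (740573/81900) = 36318068329/60652928700 in (≈ 0.599 in)

Q = 36318068329/60652928700 in ≈ 0.599 in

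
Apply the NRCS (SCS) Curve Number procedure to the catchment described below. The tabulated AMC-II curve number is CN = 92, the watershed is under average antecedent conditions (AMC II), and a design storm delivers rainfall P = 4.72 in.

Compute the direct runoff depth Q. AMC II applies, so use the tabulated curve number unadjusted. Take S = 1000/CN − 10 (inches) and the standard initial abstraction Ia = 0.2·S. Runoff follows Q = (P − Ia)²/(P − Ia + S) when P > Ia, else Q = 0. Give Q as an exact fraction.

CN(II) = 92; AMC II needs no correction.
S = 1000/92 − 10 = 20/23 in ≈ 0.870 in
Ia = 0.2·(20/23) = 4/23 in ≈ 0.174 in
Since P=4.720 > Ia=0.174: effective rainfall P−Ia = 2614/575 in
Q = (2614/575)²/((2614/575) + 20/23) = (6832996/330625)/(3114/575) = 3416498/895275 in ≈ 3.816 in

Q = 3416498/895275 in ≈ 3.816 in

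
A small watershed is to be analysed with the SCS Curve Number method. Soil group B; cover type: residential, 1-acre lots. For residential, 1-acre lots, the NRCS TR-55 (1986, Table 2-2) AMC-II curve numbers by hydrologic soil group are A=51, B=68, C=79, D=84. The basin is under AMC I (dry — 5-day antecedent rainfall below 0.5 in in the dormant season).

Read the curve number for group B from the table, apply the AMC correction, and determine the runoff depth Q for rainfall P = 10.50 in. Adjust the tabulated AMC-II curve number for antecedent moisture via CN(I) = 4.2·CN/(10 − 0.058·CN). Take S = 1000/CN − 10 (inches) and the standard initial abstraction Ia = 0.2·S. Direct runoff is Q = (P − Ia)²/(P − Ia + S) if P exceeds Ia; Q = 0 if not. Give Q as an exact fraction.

Q = 34774609/9922458 in ≈ 3.505 in

NRCS table: residential, 1-acre lots, soil group B → CN(II) = 68
Adjust CN=68 to AMC I: 4.2·68/(10 − 0.058·68) → (1428/5) ÷ (757/125) = 35700/757 ≈ 47.160
S = 1000/(35700/757) − 10 = 4000/357 in ≈ 11.204 in
Ia = 0.2S: 0.2·11.204 = 2.241 in (exactly 800/357)
Excess rainfall: 10.500 − 2.241 = 8.259 in; P > Ia so Q > 0
Q: (5897/714)² ÷ (13897/714) = 34774609/9922458 in (≈ 3.505 in)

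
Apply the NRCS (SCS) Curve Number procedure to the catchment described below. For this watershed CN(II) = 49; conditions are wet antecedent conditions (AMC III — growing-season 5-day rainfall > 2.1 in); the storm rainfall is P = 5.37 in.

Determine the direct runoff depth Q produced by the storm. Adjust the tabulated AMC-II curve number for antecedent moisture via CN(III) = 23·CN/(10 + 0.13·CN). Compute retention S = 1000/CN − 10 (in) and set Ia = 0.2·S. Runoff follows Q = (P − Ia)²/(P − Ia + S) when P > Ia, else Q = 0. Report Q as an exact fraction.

Wet (AMC III): CN(III) = 23·49/(10 + 0.13·49) = 1127/(1637/100) = 112700/1637 ≈ 68.845
S = 1000/(112700/1637) − 10 = 5100/1127 in ≈ 4.525 in
Ia = 0.2S: 0.2·4.525 = 0.905 in (exactly 1020/1127)
Since P=5.370 > Ia=0.905: effective rainfall P−Ia = 503199/112700 in
Q: (503199/112700)² ÷ (1013199/112700) = 84403077867/38062509100 in (≈ 2.217 in)

Q = 84403077867/38062509100 in ≈ 2.217 in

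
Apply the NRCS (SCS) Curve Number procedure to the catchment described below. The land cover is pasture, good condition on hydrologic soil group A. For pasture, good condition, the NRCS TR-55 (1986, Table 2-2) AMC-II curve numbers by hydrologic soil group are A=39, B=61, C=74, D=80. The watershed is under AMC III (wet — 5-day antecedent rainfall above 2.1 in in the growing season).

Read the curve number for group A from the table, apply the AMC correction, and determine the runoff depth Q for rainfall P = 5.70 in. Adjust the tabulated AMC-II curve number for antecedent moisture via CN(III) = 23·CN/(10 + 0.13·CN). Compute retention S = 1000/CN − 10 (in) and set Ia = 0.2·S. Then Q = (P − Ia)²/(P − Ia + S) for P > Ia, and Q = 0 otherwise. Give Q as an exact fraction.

NRCS table: pasture, good condition, soil group A → CN(II) = 39
Wet (AMC III): CN(III) = 23·39/(10 + 0.13·39) = 897/(1507/100) = 89700/1507 ≈ 59.522
Retention S: 1000/CN − 10 with CN=59.522 → S = 6100/897 ≈ 6.800 in
Ia = 0.2·(6100/897) = 1220/897 in ≈ 1.360 in
Since P=5.700 > Ia=1.360: effective rainfall P−Ia = 38929/8970 in
Q = (38929/8970)²/((38929/8970) + 6100/897) = (1515467041/80460900)/(99929/8970) = 1515467041/896363130 in ≈ 1.691 in

Q = 1515467041/896363130 in ≈ 1.691 in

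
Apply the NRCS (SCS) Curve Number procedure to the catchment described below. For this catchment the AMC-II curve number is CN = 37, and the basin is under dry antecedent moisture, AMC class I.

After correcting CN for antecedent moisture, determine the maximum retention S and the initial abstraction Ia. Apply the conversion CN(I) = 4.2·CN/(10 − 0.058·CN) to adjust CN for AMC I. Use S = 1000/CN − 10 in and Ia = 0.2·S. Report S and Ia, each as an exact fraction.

CN(I) from CN(II)=37: (4.2·37)/(10 − 0.058·37) = 3700/187 ≈ 19.786
Max retention: S = 1000/(3700/187) − 10 = 1500/37 in (≈ 40.541 in)
Ia = 0.2S: 0.2·40.541 = 8.108 in (exactly 300/37)

S = 1500/37 in ≈ 40.541 in; Ia = 300/37 in ≈ 8.108 in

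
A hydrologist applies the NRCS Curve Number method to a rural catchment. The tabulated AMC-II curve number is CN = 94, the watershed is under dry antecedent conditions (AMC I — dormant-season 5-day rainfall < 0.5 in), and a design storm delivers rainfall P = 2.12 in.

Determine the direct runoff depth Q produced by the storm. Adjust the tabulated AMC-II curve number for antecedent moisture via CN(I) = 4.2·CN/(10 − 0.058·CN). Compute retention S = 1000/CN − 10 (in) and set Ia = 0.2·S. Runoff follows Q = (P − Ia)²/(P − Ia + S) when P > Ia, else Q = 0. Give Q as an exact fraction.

Adjust CN=94 to AMC I: 4.2·94/(10 − 0.058·94) → (1974/5) ÷ (1137/250) = 32900/379 ≈ 86.807
S = 1000/(32900/379) − 10 = 500/329 in ≈ 1.520 in
Ia = 0.2S: 0.2·1.520 = 0.304 in (exactly 100/329)
P − Ia = 2.120 − 0.304 = 14937/8225 ≈ 1.816 in (> 0, runoff occurs)
Runoff Q = (P−Ia)²/(P−Ia+S) = (1.816)²/(1.816+1.520) = 223113969/225669325 ≈ 0.989 in

Q = 223113969/225669325 in ≈ 0.989 in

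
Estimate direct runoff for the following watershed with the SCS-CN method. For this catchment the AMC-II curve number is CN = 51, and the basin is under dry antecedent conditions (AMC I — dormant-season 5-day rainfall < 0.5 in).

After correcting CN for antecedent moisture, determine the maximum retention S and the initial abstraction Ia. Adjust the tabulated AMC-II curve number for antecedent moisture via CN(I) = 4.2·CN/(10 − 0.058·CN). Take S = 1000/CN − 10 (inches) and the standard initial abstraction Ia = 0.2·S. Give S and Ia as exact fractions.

S = 3500/153 in ≈ 22.876 in; Ia = 700/153 in ≈ 4.575 in

Adjust CN=51 to AMC I: 4.2·51/(10 − 0.058·51) → (1071/5) ÷ (3521/500) = 15300/503 ≈ 30.417
S = 1000/(15300/503) − 10 = 3500/153 in ≈ 22.876 in
Ia = 0.2·(3500/153) = 700/153 in ≈ 4.575 in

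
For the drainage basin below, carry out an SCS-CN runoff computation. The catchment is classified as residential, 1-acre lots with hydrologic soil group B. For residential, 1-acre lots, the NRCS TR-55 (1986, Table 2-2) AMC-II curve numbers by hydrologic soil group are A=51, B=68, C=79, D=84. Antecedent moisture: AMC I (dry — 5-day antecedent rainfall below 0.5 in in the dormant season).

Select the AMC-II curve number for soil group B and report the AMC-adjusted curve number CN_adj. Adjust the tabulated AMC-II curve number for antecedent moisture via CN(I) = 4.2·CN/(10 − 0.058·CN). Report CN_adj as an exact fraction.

CN_adj = 35700/757 ≈ 47.160

NRCS table: residential, 1-acre lots, soil group B → CN(II) = 68
Dry (AMC I): CN(I) = 4.2·68/(10 − 0.058·68) = (1428/5)/(757/125) = 35700/757 ≈ 47.160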